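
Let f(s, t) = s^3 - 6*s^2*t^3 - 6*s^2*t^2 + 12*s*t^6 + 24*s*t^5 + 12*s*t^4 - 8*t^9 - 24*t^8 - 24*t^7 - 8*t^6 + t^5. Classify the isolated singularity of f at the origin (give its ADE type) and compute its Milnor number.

Type E_{8}, Milnor number mu = 8.

The Hessian of f at 0 has rank 0. Corank 2; j^3 = s^3 is a perfect cube, so E-series; the 5-jet and mu = 8 give E_8.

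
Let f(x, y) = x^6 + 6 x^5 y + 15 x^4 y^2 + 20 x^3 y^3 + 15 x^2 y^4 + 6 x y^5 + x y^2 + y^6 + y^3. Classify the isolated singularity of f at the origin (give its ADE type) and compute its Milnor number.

Type D_{7}, Milnor number mu = 7.

The Hessian of f at 0 has rank 0. Corank 2; j^3 = y^2*(x + y) has shape L^2 M (L != M), so D-series; mu = 7 gives D_7.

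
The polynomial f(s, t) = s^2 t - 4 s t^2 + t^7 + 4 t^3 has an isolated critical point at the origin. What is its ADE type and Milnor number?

Type D_{8}, Milnor number mu = 8.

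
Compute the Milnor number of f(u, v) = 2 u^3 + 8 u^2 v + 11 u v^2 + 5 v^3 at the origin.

4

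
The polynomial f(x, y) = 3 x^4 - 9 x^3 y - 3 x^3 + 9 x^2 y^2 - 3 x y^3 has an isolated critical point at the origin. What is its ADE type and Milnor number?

Type E7, Milnor number mu = 7.

The Hessian of f at 0 has rank 0. Corank 2; j^3 = -3*x^3 is a perfect cube, so E-series; the 4-jet and mu = 7 give E_7.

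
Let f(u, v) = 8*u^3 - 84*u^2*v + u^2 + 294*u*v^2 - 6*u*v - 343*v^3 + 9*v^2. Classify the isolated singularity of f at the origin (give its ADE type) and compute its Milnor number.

Type A_2, Milnor number mu = 2.

The Hessian of f at 0 has rank 1. Corank 1: A-series; mu = 2 gives A_2.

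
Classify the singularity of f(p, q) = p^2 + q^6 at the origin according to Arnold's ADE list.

The Hessian of f at 0 has rank 1. Corank 1: A-series; mu = 5 gives A_5.

A5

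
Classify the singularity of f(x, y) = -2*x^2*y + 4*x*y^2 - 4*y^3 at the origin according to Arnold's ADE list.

The Hessian of f at 0 has rank 0. Corank 2; j^3 = -2*y*(x^2 - 2*x*y + 2*y^2) splits into three distinct lines over C (the quadratic factor has nonzero discriminant), so D_4.

D_4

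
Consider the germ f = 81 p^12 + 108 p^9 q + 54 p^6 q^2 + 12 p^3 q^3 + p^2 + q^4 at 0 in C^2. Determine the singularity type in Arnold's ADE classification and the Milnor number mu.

Type A_3, Milnor number mu = 3.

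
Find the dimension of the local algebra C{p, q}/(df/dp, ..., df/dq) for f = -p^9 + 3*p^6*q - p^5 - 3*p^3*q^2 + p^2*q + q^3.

4

The Hessian of f at 0 is [[0, 0], [0, 0]] with rank 0, so corank 2. A Groebner basis of the Jacobian ideal J(f) in C{p,q} is {q^3, p^2 + 3*q^2, p*q}; counting standard monomials gives mu = 4. Corank 2; j^3 = q*(p^2 + q^2) splits into three distinct lines over C (the quadratic factor has nonzero discriminant), so D_4.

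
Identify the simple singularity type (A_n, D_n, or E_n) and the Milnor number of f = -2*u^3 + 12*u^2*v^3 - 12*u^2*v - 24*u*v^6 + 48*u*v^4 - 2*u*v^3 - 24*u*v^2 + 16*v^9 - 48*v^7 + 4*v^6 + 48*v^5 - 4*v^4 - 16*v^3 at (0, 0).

Type E_7, Milnor number mu = 7.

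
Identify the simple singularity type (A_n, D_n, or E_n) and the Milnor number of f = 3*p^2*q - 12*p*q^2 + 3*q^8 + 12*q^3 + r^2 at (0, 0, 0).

Type D_9, Milnor number mu = 9.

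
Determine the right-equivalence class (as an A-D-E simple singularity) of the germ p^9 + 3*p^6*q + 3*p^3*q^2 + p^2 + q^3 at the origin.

A_{2}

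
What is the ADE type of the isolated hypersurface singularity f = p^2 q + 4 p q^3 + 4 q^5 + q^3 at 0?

The Hessian of f at 0 has rank 0. Corank 2; j^3 = q*(p^2 + q^2) splits into three distinct lines over C (the quadratic factor has nonzero discriminant), so D_4.

D_{4}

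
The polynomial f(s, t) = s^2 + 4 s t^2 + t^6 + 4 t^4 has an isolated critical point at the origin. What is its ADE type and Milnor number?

Type A_5, Milnor number mu = 5.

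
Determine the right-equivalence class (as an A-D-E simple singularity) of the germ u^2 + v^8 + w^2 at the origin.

The Hessian of f at 0 is [[2, 0, 0], [0, 0, 0], [0, 0, 2]] with rank 2, so corank 1. A Groebner basis of the Jacobian ideal J(f) in C{u,v,w} is {v^7, u, w}; counting standard monomials gives mu = 7. Corank 1: A-series; mu = 7 gives A_7.

A_{7}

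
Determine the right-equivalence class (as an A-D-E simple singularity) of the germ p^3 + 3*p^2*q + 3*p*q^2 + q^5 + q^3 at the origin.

The Hessian of f at 0 has rank 0. Corank 2; j^3 = (p + q)^3 is a perfect cube, so E-series; the 5-jet and mu = 8 give E_8.

E_{8}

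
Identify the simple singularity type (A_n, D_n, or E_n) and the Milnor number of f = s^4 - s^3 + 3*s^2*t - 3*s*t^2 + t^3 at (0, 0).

Type E_6, Milnor number mu = 6.

The Hessian of f at 0 is [[0, 0], [0, 0]] with rank 0, so corank 2. A Groebner basis of the Jacobian ideal J(f) in C{s,t} is {t^4, s*t^2 - 2*t^3/3, s^2 - 2*s*t + t^2}; counting standard monomials gives mu = 6. Corank 2; j^3 = -(s - t)^3 is a perfect cube, so E-series; the 4-jet and mu = 6 give E_6.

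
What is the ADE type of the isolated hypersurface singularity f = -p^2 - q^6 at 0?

A_{5}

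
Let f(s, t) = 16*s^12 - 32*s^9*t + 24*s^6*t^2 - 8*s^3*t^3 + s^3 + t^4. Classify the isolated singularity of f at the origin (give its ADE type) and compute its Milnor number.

Type E6, Milnor number mu = 6.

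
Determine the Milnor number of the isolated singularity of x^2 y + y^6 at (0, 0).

7

The Hessian of f at 0 has rank 0. Corank 2; j^3 = x^2*y has shape L^2 M (L != M), so D-series; mu = 7 gives D_7.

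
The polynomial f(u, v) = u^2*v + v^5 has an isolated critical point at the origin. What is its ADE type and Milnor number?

The Hessian of f at 0 is [[0, 0], [0, 0]] with rank 0, so corank 2. A Groebner basis of the Jacobian ideal J(f) in C{u,v} is {u^2/5 + v^4, u^3, u*v}; counting standard monomials gives mu = 6. Corank 2; j^3 = u^2*v has shape L^2 M (L != M), so D-series; mu = 6 gives D_6.

Type D_6, Milnor number mu = 6.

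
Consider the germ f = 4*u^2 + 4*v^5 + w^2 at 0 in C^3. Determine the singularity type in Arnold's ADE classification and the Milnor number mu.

Type A_{4}, Milnor number mu = 4.

The Hessian of f at 0 has rank 2. Corank 1: A-series; mu = 4 gives A_4.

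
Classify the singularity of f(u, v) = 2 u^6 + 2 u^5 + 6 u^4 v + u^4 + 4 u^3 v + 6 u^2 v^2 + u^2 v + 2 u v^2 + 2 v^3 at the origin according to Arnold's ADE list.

D_{4}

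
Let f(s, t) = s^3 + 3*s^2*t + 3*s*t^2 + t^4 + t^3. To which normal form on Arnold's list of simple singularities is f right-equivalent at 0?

E_{6}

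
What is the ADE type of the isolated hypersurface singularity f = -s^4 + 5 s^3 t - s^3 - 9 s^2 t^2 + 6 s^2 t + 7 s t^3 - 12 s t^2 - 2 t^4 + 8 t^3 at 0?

The Hessian of f at 0 is [[0, 0], [0, 0]] with rank 0, so corank 2. A Groebner basis of the Jacobian ideal J(f) in C{s,t} is {3*s^2 - 12*s*t + t^4 + t^3 + 12*t^2, s^3 + 18*s^2 - 72*s*t - 2*t^3 + 72*t^2, s^2*t + 7*s^2 - 28*s*t - 5*t^3/3 + 28*t^2, 2*s^2 + s*t^2 - 8*s*t - 4*t^3/3 + 8*t^2}; counting standard monomials gives mu = 7. Corank 2; j^3 = -(s - 2*t)^3 is a perfect cube, so E-series; the 4-jet and mu = 7 give E_7.

E_{7}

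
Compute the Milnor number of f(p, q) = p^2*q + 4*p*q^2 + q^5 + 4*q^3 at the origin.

The Hessian of f at 0 has rank 0. Corank 2; j^3 = q*(p + 2*q)^2 has shape L^2 M (L != M), so D-series; mu = 6 gives D_6.

6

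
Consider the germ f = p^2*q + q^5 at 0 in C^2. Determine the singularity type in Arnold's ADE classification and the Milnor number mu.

Type D_6, Milnor number mu = 6.

The Hessian of f at 0 has rank 0. Corank 2; j^3 = p^2*q has shape L^2 M (L != M), so D-series; mu = 6 gives D_6.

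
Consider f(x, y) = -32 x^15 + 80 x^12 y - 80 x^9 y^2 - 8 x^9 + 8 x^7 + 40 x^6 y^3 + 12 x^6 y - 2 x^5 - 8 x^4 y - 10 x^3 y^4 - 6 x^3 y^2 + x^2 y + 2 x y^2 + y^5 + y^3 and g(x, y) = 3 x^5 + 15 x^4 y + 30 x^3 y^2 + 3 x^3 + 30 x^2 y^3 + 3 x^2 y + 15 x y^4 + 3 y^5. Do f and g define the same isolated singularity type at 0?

The Hessian of f at 0 is [[0, 0], [0, 0]] with rank 0, so corank 2. A Groebner basis of the Jacobian ideal J(f) in C{x,y} is {x*y/2 + y^4 + y^2/2, x*y^2 + y^3, x^2 - x*y/2 - 3*y^2/2}; counting standard monomials gives mu = 6. Corank 2; j^3 = y*(x + y)^2 has shape L^2 M (L != M), so D-series; mu = 6 gives D_6. The Hessian of g at 0 is [[0, 0], [0, 0]] with rank 0, so corank 2. A Groebner basis of the Jacobian ideal J(g) in C{x,y} is {-x*y/5 + y^4, x*y^2, x^2 + x*y}; counting standard monomials gives mu = 6. Corank 2; j^3 = 3*x^2*(x + y) has shape L^2 M (L != M), so D-series; mu = 6 gives D_6. Both have type D_6, hence right-equivalent.

Yes.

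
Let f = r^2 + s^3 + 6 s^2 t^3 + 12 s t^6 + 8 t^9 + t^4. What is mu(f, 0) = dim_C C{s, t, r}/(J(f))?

6

The Hessian of f at 0 has rank 1. Corank 2; j^3 = s^3 is a perfect cube, so E-series; the 4-jet and mu = 6 give E_6.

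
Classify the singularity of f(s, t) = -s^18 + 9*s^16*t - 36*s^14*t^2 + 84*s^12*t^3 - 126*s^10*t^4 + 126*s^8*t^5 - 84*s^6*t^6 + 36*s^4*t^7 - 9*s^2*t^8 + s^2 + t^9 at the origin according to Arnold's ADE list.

A8

The Hessian of f at 0 has rank 1. Corank 1: A-series; mu = 8 gives A_8.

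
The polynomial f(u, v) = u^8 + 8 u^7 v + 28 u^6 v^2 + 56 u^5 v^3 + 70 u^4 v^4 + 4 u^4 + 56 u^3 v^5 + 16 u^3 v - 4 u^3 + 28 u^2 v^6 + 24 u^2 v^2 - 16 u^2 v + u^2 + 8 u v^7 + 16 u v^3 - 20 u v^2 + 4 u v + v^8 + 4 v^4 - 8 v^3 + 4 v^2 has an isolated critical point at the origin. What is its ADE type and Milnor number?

Type A7, Milnor number mu = 7.

The Hessian of f at 0 has rank 1. Corank 1: A-series; mu = 7 gives A_7.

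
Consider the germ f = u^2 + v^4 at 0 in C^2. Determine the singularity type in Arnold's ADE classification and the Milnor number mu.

Type A_{3}, Milnor number mu = 3.

The Hessian of f at 0 is [[2, 0], [0, 0]] with rank 1, so corank 1. A Groebner basis of the Jacobian ideal J(f) in C{u,v} is {v^3, u}; counting standard monomials gives mu = 3. Corank 1: A-series; mu = 3 gives A_3.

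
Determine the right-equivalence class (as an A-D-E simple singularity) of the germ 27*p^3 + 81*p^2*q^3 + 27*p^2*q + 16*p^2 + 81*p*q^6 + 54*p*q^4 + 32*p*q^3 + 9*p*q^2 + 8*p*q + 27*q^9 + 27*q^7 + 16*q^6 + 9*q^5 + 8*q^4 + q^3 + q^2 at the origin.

The Hessian of f at 0 has rank 1. Corank 1: A-series; mu = 2 gives A_2.

A_2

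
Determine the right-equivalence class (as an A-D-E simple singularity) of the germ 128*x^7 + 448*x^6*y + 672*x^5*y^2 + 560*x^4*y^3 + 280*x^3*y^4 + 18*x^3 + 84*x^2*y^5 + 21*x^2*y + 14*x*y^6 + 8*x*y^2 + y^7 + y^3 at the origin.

The Hessian of f at 0 has rank 0. Corank 2; j^3 = (2*x + y)*(3*x + y)^2 has shape L^2 M (L != M), so D-series; mu = 8 gives D_8.

D_{8}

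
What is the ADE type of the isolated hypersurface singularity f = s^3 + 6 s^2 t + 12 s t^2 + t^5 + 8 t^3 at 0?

The Hessian of f at 0 has rank 0. Corank 2; j^3 = (s + 2*t)^3 is a perfect cube, so E-series; the 5-jet and mu = 8 give E_8.

E8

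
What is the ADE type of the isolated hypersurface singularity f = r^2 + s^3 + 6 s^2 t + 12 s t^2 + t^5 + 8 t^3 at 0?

E_8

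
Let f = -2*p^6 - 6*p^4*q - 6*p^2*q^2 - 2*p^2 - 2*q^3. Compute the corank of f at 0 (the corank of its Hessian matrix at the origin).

The Hessian at 0 is [[-4, 0], [0, 0]] of rank 1; hence corank 1.

1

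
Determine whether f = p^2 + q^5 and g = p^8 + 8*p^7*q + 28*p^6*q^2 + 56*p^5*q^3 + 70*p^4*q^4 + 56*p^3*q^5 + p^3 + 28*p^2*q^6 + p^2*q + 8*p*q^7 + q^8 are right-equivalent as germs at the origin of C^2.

The Hessian of f at 0 is [[2, 0], [0, 0]] with rank 1, so corank 1. A Groebner basis of the Jacobian ideal J(f) in C{p,q} is {q^4, p}; counting standard monomials gives mu = 4. Corank 1: A-series; mu = 4 gives A_4. The Hessian of g at 0 is [[0, 0], [0, 0]] with rank 0, so corank 2. A Groebner basis of the Jacobian ideal J(g) in C{p,q} is {-p*q/8 + q^7, p*q^2, p^2 + p*q}; counting standard monomials gives mu = 9. Corank 2; j^3 = p^2*(p + q) has shape L^2 M (L != M), so D-series; mu = 9 gives D_9. f is A_4 but g is D_9, hence not right-equivalent.

No.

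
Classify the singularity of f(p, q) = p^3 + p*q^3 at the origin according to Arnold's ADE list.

E_7

The Hessian of f at 0 has rank 0. Corank 2; j^3 = p^3 is a perfect cube, so E-series; the 4-jet and mu = 7 give E_7.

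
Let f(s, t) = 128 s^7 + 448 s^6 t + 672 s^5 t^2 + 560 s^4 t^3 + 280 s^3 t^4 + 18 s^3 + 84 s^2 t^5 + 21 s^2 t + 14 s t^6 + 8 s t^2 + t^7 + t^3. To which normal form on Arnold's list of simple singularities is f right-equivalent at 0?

The Hessian of f at 0 is [[0, 0], [0, 0]] with rank 0, so corank 2. A Groebner basis of the Jacobian ideal J(f) in C{s,t} is {-2187*s*t/14 + t^6 - 729*t^2/14, s*t^2 + t^3/3, s^2 + 5*s*t/6 + t^2/6}; counting standard monomials gives mu = 8. Corank 2; j^3 = (2*s + t)*(3*s + t)^2 has shape L^2 M (L != M), so D-series; mu = 8 gives D_8.

D_8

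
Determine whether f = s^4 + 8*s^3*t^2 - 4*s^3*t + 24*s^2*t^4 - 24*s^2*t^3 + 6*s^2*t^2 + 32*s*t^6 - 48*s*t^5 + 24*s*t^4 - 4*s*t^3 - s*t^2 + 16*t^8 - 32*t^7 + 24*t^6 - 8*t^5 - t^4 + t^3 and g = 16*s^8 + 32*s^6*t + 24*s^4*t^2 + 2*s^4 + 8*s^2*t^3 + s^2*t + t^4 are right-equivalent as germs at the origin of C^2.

Yes.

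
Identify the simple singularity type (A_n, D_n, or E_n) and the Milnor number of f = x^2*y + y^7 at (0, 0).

Type D_8, Milnor number mu = 8.

The Hessian of f at 0 has rank 0. Corank 2; j^3 = x^2*y has shape L^2 M (L != M), so D-series; mu = 8 gives D_8.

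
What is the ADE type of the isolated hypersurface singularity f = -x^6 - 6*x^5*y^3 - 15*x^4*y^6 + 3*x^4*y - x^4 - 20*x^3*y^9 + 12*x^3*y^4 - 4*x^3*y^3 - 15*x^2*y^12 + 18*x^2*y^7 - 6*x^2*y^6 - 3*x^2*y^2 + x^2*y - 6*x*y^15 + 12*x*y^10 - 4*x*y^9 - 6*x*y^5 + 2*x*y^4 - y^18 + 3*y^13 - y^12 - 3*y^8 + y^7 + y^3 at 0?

D4

The Hessian of f at 0 has rank 0. Corank 2; j^3 = y*(x^2 + y^2) splits into three distinct lines over C (the quadratic factor has nonzero discriminant), so D_4.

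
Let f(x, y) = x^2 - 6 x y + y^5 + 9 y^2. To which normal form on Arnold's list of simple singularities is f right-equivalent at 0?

The Hessian of f at 0 has rank 1. Corank 1: A-series; mu = 4 gives A_4.

A4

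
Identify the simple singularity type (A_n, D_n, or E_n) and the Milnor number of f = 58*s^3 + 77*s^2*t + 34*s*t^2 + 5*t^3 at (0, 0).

The Hessian of f at 0 is [[0, 0], [0, 0]] with rank 0, so corank 2. A Groebner basis of the Jacobian ideal J(f) in C{s,t} is {t^3, s^2 - t^2/13, s*t + 4*t^2/13}; counting standard monomials gives mu = 4. Corank 2; j^3 = (2*s + t)*(29*s^2 + 24*s*t + 5*t^2) splits into three distinct lines over C (the quadratic factor has nonzero discriminant), so D_4.

Type D4, Milnor number mu = 4.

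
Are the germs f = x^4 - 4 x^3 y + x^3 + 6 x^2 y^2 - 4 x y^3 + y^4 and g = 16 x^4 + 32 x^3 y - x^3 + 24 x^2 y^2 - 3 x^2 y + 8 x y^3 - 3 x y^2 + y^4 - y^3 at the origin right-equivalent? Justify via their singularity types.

Yes.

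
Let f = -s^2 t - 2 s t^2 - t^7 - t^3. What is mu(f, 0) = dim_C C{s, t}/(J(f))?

8

The Hessian of f at 0 has rank 0. Corank 2; j^3 = -t*(s + t)^2 has shape L^2 M (L != M), so D-series; mu = 8 gives D_8.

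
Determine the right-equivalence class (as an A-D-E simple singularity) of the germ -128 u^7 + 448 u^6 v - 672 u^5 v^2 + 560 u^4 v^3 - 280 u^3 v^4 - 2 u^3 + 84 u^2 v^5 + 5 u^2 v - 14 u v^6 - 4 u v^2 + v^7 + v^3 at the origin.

D_{8}

The Hessian of f at 0 is [[0, 0], [0, 0]] with rank 0, so corank 2. A Groebner basis of the Jacobian ideal J(f) in C{u,v} is {-u*v/14 + v^6 + v^2/14, u*v^2 - v^3, u^2 - 3*u*v/2 + v^2/2}; counting standard monomials gives mu = 8. Corank 2; j^3 = -(u - v)^2*(2*u - v) has shape L^2 M (L != M), so D-series; mu = 8 gives D_8.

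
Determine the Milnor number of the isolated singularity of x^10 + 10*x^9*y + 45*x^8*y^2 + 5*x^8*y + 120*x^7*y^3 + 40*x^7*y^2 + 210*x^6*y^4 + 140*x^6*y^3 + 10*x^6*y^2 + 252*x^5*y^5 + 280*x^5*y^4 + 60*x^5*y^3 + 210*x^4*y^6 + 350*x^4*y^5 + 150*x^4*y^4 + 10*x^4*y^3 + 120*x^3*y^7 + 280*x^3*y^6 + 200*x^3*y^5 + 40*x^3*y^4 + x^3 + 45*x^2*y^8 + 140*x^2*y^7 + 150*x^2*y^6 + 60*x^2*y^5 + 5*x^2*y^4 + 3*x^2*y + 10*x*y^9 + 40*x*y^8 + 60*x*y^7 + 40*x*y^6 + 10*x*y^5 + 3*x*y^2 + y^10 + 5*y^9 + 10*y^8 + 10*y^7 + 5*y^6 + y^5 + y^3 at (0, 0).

8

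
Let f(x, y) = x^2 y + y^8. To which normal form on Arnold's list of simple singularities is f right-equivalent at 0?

The Hessian of f at 0 has rank 0. Corank 2; j^3 = x^2*y has shape L^2 M (L != M), so D-series; mu = 9 gives D_9.

D_9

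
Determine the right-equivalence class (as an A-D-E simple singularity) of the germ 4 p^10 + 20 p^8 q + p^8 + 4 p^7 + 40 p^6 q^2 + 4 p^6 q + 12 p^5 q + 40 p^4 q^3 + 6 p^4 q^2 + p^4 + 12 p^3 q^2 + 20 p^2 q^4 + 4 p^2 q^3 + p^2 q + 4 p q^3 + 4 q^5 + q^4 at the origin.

D5

The Hessian of f at 0 has rank 0. Corank 2; j^3 = p^2*q has shape L^2 M (L != M), so D-series; mu = 5 gives D_5.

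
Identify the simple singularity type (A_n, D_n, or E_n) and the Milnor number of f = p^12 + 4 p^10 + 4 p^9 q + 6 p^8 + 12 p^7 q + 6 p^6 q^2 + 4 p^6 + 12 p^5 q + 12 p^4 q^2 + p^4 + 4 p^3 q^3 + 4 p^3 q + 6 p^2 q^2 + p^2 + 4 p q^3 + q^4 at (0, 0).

Type A3, Milnor number mu = 3.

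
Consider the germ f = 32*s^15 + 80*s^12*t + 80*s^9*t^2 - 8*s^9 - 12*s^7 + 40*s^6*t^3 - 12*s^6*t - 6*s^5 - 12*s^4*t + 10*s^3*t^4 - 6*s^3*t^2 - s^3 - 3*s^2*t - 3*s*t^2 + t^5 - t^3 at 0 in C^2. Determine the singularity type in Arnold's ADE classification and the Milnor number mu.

The Hessian of f at 0 has rank 0. Corank 2; j^3 = -(s + t)^3 is a perfect cube, so E-series; the 5-jet and mu = 8 give E_8.

Type E8, Milnor number mu = 8.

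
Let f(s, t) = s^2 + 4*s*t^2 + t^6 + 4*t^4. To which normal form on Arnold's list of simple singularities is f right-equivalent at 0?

The Hessian of f at 0 has rank 1. Corank 1: A-series; mu = 5 gives A_5.

A_{5}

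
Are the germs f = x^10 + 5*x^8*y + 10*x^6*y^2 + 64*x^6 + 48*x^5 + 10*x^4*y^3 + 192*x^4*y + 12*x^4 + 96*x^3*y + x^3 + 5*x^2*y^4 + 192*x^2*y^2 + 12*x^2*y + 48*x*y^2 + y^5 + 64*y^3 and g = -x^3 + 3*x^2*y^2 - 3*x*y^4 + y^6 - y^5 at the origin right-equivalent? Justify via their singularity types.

Yes.

The Hessian of f at 0 has rank 0. Corank 2; j^3 = (x + 4*y)^3 is a perfect cube, so E-series; the 5-jet and mu = 8 give E_8. The Hessian of g at 0 has rank 0. Corank 2; j^3 = -x^3 is a perfect cube, so E-series; the 5-jet and mu = 8 give E_8. Both have type E_8, hence right-equivalent.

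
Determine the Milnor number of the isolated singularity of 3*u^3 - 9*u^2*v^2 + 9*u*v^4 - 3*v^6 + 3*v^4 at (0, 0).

The Hessian of f at 0 has rank 0. Corank 2; j^3 = 3*u^3 is a perfect cube, so E-series; the 4-jet and mu = 6 give E_6.

6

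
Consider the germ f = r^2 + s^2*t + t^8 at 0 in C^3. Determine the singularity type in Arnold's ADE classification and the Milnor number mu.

The Hessian of f at 0 has rank 1. Corank 2; j^3 = s^2*t has shape L^2 M (L != M), so D-series; mu = 9 gives D_9.

Type D_{9}, Milnor number mu = 9.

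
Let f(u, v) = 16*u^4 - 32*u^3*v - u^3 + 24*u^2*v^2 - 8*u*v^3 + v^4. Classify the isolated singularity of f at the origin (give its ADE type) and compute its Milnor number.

Type E_{6}, Milnor number mu = 6.

The Hessian of f at 0 has rank 0. Corank 2; j^3 = -u^3 is a perfect cube, so E-series; the 4-jet and mu = 6 give E_6.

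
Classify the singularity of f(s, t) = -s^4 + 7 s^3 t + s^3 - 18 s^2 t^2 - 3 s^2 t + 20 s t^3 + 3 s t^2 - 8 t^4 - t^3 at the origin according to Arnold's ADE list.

The Hessian of f at 0 has rank 0. Corank 2; j^3 = (s - t)^3 is a perfect cube, so E-series; the 4-jet and mu = 7 give E_7.

E7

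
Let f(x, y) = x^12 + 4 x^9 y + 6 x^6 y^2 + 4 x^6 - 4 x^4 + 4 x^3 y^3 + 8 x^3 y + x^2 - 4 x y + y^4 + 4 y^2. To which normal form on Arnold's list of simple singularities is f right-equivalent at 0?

The Hessian of f at 0 has rank 1. Corank 1: A-series; mu = 3 gives A_3.

A_3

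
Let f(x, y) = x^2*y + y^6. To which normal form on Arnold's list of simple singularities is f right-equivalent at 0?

The Hessian of f at 0 has rank 0. Corank 2; j^3 = x^2*y has shape L^2 M (L != M), so D-series; mu = 7 gives D_7.

D_7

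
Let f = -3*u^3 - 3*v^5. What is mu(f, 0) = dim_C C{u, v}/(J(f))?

The Hessian of f at 0 is [[0, 0], [0, 0]] with rank 0, so corank 2. A Groebner basis of the Jacobian ideal J(f) in C{u,v} is {v^4, u^2}; counting standard monomials gives mu = 8. Corank 2; j^3 = -3*u^3 is a perfect cube, so E-series; the 5-jet and mu = 8 give E_8.

8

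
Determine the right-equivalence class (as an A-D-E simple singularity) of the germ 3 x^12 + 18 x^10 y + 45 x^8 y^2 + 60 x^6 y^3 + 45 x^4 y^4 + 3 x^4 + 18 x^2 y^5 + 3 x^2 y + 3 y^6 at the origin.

D_{7}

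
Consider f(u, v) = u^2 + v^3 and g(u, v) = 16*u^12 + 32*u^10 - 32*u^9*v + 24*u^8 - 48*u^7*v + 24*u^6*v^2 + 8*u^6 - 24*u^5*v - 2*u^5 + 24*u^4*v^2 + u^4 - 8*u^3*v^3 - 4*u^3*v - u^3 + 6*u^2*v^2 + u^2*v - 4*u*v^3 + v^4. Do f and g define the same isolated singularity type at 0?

The Hessian of f at 0 has rank 1. Corank 1: A-series; mu = 2 gives A_2. The Hessian of g at 0 has rank 0. Corank 2; j^3 = -u^2*(u - v) has shape L^2 M (L != M), so D-series; mu = 5 gives D_5. f is A_2 but g is D_5, hence not right-equivalent.

No.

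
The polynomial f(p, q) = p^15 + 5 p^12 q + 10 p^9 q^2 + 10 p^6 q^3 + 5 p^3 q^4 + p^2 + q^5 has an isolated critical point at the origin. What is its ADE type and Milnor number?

Type A4, Milnor number mu = 4.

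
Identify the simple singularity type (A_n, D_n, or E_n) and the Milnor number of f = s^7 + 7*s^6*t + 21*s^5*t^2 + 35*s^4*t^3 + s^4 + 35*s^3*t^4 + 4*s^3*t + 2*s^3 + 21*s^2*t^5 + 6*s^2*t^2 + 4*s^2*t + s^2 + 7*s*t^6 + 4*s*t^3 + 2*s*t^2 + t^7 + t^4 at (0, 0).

Type A6, Milnor number mu = 6.

The Hessian of f at 0 has rank 1. Corank 1: A-series; mu = 6 gives A_6.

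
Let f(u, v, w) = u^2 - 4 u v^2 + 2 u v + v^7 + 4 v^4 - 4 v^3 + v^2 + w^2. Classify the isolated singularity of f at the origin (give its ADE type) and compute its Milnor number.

The Hessian of f at 0 is [[2, 2, 0], [2, 2, 0], [0, 0, 2]] with rank 2, so corank 1. A Groebner basis of the Jacobian ideal J(f) in C{u,v,w} is {u^3 + 3*u^2*v + 3*u^2/2 + 2*u*v + u/4 + v/4, -u/2 + v^2 - v/2, w}; counting standard monomials gives mu = 6. Corank 1: A-series; mu = 6 gives A_6.

Type A_6, Milnor number mu = 6.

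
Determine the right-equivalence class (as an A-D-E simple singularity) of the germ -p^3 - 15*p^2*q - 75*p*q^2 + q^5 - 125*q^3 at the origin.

E8

The Hessian of f at 0 has rank 0. Corank 2; j^3 = -(p + 5*q)^3 is a perfect cube, so E-series; the 5-jet and mu = 8 give E_8.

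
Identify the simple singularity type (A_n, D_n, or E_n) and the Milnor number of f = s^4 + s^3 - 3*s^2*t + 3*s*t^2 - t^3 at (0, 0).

Type E_6, Milnor number mu = 6.

The Hessian of f at 0 has rank 0. Corank 2; j^3 = (s - t)^3 is a perfect cube, so E-series; the 4-jet and mu = 6 give E_6.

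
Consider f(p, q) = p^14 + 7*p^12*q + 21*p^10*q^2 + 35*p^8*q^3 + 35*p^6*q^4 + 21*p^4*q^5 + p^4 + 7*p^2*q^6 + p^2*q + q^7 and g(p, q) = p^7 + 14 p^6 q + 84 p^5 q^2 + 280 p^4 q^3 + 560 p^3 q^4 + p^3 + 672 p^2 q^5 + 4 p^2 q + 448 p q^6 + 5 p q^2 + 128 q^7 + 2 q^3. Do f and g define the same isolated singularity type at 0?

Yes.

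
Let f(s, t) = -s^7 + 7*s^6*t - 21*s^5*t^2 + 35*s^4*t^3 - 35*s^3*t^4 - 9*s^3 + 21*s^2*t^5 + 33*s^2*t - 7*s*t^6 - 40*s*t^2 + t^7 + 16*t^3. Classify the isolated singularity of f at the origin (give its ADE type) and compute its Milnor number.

Type D_8, Milnor number mu = 8.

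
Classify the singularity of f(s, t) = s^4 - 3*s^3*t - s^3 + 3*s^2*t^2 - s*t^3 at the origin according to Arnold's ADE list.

E7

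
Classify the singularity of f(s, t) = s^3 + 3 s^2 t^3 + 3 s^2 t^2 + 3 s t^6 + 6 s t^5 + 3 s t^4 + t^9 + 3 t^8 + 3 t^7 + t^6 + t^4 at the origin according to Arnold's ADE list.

The Hessian of f at 0 has rank 0. Corank 2; j^3 = s^3 is a perfect cube, so E-series; the 4-jet and mu = 6 give E_6.

E_6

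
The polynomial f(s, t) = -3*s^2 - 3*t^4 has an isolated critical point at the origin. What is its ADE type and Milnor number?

Type A3, Milnor number mu = 3.

The Hessian of f at 0 has rank 1. Corank 1: A-series; mu = 3 gives A_3.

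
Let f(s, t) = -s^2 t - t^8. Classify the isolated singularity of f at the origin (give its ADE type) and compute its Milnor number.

The Hessian of f at 0 is [[0, 0], [0, 0]] with rank 0, so corank 2. A Groebner basis of the Jacobian ideal J(f) in C{s,t} is {s^2/8 + t^7, s^3, s*t}; counting standard monomials gives mu = 9. Corank 2; j^3 = -s^2*t has shape L^2 M (L != M), so D-series; mu = 9 gives D_9.

Type D_9, Milnor number mu = 9.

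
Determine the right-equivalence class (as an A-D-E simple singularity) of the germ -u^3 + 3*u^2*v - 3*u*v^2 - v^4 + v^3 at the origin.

E_6

The Hessian of f at 0 is [[0, 0], [0, 0]] with rank 0, so corank 2. A Groebner basis of the Jacobian ideal J(f) in C{u,v} is {v^3, u^2 - 2*u*v + v^2}; counting standard monomials gives mu = 6. Corank 2; j^3 = -(u - v)^3 is a perfect cube, so E-series; the 4-jet and mu = 6 give E_6.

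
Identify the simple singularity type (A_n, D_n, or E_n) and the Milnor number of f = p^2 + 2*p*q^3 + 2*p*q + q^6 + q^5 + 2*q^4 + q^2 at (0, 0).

Type A_4, Milnor number mu = 4.

The Hessian of f at 0 has rank 1. Corank 1: A-series; mu = 4 gives A_4.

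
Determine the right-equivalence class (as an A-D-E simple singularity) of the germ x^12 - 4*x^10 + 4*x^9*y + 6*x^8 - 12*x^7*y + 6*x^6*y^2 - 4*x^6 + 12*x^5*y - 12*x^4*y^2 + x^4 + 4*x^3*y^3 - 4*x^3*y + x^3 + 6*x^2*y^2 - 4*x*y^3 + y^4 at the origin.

The Hessian of f at 0 is [[0, 0], [0, 0]] with rank 0, so corank 2. A Groebner basis of the Jacobian ideal J(f) in C{x,y} is {y^4, x*y^2 - y^3/3, x^2}; counting standard monomials gives mu = 6. Corank 2; j^3 = x^3 is a perfect cube, so E-series; the 4-jet and mu = 6 give E_6.

E_{6}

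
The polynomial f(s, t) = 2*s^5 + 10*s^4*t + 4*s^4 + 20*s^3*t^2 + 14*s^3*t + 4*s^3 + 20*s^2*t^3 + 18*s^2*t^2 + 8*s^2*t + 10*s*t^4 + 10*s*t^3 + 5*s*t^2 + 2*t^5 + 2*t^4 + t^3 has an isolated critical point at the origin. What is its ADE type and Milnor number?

Type D6, Milnor number mu = 6.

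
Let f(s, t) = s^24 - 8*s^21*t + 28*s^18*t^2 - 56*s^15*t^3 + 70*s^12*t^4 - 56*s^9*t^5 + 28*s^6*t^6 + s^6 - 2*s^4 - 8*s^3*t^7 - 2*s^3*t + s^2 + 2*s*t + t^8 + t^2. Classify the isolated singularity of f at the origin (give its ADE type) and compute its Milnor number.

Type A_{7}, Milnor number mu = 7.

The Hessian of f at 0 has rank 1. Corank 1: A-series; mu = 7 gives A_7.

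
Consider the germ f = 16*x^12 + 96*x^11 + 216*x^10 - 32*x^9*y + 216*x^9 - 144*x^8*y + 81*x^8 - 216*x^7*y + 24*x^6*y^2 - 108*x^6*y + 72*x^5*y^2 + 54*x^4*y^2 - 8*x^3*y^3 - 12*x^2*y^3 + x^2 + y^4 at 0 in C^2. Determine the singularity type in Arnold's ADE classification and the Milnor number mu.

Type A_3, Milnor number mu = 3.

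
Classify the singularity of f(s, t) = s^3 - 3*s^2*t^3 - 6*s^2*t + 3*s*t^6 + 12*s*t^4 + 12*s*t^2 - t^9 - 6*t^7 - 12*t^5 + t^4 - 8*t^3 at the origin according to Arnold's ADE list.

The Hessian of f at 0 has rank 0. Corank 2; j^3 = (s - 2*t)^3 is a perfect cube, so E-series; the 4-jet and mu = 6 give E_6.

E_{6}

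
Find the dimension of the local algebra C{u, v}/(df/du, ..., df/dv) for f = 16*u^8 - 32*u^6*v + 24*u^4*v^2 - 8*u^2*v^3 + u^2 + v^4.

The Hessian of f at 0 has rank 1. Corank 1: A-series; mu = 3 gives A_3.

3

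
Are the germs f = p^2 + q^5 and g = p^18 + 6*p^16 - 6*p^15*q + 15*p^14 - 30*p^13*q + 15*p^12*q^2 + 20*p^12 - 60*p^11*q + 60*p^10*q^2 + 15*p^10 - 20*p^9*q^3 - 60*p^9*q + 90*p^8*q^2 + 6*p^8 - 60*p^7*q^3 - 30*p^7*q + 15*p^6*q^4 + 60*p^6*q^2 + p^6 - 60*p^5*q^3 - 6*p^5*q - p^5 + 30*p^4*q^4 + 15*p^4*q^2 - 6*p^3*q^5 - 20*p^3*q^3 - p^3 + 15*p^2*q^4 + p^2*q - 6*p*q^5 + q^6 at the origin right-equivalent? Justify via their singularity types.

The Hessian of f at 0 is [[2, 0], [0, 0]] with rank 1, so corank 1. A Groebner basis of the Jacobian ideal J(f) in C{p,q} is {q^4, p}; counting standard monomials gives mu = 4. Corank 1: A-series; mu = 4 gives A_4. The Hessian of g at 0 is [[0, 0], [0, 0]] with rank 0, so corank 2. A Groebner basis of the Jacobian ideal J(g) in C{p,q} is {p*q/6 + q^5, p*q^2, p^2 - p*q}; counting standard monomials gives mu = 7. Corank 2; j^3 = -p^2*(p - q) has shape L^2 M (L != M), so D-series; mu = 7 gives D_7. f is A_4 but g is D_7, hence not right-equivalent.

No.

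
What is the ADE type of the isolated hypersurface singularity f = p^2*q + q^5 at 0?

D_6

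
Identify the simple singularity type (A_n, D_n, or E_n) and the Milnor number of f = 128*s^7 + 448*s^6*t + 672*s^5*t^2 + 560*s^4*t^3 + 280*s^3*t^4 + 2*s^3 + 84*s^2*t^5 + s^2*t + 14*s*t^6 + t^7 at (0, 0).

Type D_8, Milnor number mu = 8.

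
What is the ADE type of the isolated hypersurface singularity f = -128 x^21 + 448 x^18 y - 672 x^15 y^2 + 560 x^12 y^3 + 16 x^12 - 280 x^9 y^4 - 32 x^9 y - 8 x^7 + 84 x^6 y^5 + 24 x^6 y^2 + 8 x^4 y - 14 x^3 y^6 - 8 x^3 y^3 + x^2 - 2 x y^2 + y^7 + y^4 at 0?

A_{6}

The Hessian of f at 0 is [[2, 0], [0, 0]] with rank 1, so corank 1. A Groebner basis of the Jacobian ideal J(f) in C{x,y} is {x^3, -x + y^2}; counting standard monomials gives mu = 6. Corank 1: A-series; mu = 6 gives A_6.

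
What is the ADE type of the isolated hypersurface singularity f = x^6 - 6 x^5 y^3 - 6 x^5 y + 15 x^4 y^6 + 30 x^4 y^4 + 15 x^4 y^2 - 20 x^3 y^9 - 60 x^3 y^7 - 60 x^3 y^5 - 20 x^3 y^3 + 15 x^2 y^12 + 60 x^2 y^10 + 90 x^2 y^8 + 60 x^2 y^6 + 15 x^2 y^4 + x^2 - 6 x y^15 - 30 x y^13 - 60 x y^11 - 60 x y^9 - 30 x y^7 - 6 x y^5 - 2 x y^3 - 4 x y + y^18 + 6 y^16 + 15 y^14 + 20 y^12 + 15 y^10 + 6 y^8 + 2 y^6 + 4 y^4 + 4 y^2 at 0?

The Hessian of f at 0 has rank 1. Corank 1: A-series; mu = 5 gives A_5.

A5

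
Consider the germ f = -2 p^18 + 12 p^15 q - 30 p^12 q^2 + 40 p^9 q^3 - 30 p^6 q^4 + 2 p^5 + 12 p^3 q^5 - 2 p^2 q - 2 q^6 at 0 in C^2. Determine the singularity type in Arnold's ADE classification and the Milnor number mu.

The Hessian of f at 0 has rank 0. Corank 2; j^3 = -2*p^2*q has shape L^2 M (L != M), so D-series; mu = 7 gives D_7.

Type D_{7}, Milnor number mu = 7.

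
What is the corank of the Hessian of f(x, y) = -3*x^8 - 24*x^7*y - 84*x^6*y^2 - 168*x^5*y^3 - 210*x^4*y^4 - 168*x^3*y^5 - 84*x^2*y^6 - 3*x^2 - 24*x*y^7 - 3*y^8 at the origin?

1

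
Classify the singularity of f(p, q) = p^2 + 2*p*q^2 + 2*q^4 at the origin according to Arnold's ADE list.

A_3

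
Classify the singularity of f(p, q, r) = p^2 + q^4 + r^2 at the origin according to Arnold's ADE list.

A3

The Hessian of f at 0 has rank 2. Corank 1: A-series; mu = 3 gives A_3.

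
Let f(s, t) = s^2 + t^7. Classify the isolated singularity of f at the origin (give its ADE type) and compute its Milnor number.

Type A_6, Milnor number mu = 6.

The Hessian of f at 0 has rank 1. Corank 1: A-series; mu = 6 gives A_6.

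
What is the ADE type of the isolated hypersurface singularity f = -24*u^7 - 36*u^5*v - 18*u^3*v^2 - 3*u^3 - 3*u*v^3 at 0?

E_{7}

The Hessian of f at 0 has rank 0. Corank 2; j^3 = -3*u^3 is a perfect cube, so E-series; the 4-jet and mu = 7 give E_7.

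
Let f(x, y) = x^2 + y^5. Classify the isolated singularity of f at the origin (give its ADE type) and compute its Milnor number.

The Hessian of f at 0 is [[2, 0], [0, 0]] with rank 1, so corank 1. A Groebner basis of the Jacobian ideal J(f) in C{x,y} is {y^4, x}; counting standard monomials gives mu = 4. Corank 1: A-series; mu = 4 gives A_4.

Type A4, Milnor number mu = 4.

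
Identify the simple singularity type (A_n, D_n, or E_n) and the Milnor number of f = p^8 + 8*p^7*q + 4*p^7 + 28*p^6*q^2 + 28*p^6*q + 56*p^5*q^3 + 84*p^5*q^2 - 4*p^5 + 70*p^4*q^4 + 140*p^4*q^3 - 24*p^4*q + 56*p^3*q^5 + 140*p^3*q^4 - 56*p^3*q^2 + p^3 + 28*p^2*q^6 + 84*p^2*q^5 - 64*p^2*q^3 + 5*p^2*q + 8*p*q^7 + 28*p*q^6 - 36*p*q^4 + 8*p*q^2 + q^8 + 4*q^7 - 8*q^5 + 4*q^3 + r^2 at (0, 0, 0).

The Hessian of f at 0 has rank 1. Corank 2; j^3 = (p + q)*(p + 2*q)^2 has shape L^2 M (L != M), so D-series; mu = 9 gives D_9.

Type D_9, Milnor number mu = 9.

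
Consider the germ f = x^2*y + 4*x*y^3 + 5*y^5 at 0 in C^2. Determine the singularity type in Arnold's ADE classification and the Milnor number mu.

Type D_6, Milnor number mu = 6.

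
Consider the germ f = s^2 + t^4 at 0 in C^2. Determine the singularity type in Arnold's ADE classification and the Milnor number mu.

Type A_3, Milnor number mu = 3.

The Hessian of f at 0 has rank 1. Corank 1: A-series; mu = 3 gives A_3.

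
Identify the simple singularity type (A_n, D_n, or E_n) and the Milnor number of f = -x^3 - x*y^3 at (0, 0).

The Hessian of f at 0 has rank 0. Corank 2; j^3 = -x^3 is a perfect cube, so E-series; the 4-jet and mu = 7 give E_7.

Type E7, Milnor number mu = 7.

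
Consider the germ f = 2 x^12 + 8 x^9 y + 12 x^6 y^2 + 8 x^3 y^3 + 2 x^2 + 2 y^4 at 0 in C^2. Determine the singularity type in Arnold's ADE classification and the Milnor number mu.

Type A_3, Milnor number mu = 3.

The Hessian of f at 0 has rank 1. Corank 1: A-series; mu = 3 gives A_3.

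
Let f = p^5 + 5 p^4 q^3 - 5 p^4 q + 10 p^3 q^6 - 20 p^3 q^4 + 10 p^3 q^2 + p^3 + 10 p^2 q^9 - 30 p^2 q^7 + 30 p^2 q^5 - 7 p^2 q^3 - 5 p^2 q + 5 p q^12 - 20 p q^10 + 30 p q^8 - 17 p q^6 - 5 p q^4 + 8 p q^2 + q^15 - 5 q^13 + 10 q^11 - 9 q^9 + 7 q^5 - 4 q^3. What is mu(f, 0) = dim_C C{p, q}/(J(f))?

The Hessian of f at 0 has rank 0. Corank 2; j^3 = (p - 2*q)^2*(p - q) has shape L^2 M (L != M), so D-series; mu = 6 gives D_6.

6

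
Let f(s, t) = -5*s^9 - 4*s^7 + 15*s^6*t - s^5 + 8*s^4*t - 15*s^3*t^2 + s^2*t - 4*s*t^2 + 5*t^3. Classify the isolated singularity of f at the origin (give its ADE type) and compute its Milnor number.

Type D_{4}, Milnor number mu = 4.

The Hessian of f at 0 is [[0, 0], [0, 0]] with rank 0, so corank 2. A Groebner basis of the Jacobian ideal J(f) in C{s,t} is {t^3, s^2 - t^2, s*t - 2*t^2}; counting standard monomials gives mu = 4. Corank 2; j^3 = t*(s^2 - 4*s*t + 5*t^2) splits into three distinct lines over C (the quadratic factor has nonzero discriminant), so D_4.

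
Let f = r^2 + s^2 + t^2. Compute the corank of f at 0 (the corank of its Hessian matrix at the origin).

0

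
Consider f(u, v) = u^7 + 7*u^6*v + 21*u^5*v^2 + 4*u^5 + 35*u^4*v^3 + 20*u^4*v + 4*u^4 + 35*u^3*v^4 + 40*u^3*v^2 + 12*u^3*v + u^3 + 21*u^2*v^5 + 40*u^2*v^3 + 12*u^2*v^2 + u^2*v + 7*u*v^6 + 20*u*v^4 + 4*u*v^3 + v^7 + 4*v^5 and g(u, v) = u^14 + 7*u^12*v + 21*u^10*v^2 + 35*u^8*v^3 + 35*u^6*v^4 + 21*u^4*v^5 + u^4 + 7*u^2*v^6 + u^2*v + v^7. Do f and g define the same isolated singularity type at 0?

The Hessian of f at 0 has rank 0. Corank 2; j^3 = u^2*(u + v) has shape L^2 M (L != M), so D-series; mu = 8 gives D_8. The Hessian of g at 0 has rank 0. Corank 2; j^3 = u^2*v has shape L^2 M (L != M), so D-series; mu = 8 gives D_8. Both have type D_8, hence right-equivalent.

Yes.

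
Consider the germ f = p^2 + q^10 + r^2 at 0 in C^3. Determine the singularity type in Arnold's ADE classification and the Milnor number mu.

Type A9, Milnor number mu = 9.

The Hessian of f at 0 has rank 2. Corank 1: A-series; mu = 9 gives A_9.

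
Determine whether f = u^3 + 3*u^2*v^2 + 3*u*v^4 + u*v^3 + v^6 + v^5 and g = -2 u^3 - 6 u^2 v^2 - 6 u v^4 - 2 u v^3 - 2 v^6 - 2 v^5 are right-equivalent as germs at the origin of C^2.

The Hessian of f at 0 is [[0, 0], [0, 0]] with rank 0, so corank 2. A Groebner basis of the Jacobian ideal J(f) in C{u,v} is {-u^2 + v^4 - v^3/3, u^3, u^2*v + u^2/3 + v^3/9, u^2 + u*v^2 + v^3/3}; counting standard monomials gives mu = 7. Corank 2; j^3 = u^3 is a perfect cube, so E-series; the 4-jet and mu = 7 give E_7. The Hessian of g at 0 is [[0, 0], [0, 0]] with rank 0, so corank 2. A Groebner basis of the Jacobian ideal J(g) in C{u,v} is {-u^2 + v^4 - v^3/3, u^3, u^2*v + u^2/3 + v^3/9, u^2 + u*v^2 + v^3/3}; counting standard monomials gives mu = 7. Corank 2; j^3 = -2*u^3 is a perfect cube, so E-series; the 4-jet and mu = 7 give E_7. Both have type E_7, hence right-equivalent.

Yes.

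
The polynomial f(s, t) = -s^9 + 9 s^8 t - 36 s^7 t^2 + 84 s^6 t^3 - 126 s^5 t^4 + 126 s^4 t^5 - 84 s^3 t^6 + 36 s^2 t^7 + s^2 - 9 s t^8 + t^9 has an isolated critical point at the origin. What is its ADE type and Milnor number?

The Hessian of f at 0 is [[2, 0], [0, 0]] with rank 1, so corank 1. A Groebner basis of the Jacobian ideal J(f) in C{s,t} is {t^8, s}; counting standard monomials gives mu = 8. Corank 1: A-series; mu = 8 gives A_8.

Type A_{8}, Milnor number mu = 8.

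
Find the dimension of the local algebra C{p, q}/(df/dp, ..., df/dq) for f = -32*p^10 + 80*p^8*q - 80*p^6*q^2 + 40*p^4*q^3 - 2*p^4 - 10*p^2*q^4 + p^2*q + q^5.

The Hessian of f at 0 is [[0, 0], [0, 0]] with rank 0, so corank 2. A Groebner basis of the Jacobian ideal J(f) in C{p,q} is {p^2/5 + q^4, p^3, p*q}; counting standard monomials gives mu = 6. Corank 2; j^3 = p^2*q has shape L^2 M (L != M), so D-series; mu = 6 gives D_6.

6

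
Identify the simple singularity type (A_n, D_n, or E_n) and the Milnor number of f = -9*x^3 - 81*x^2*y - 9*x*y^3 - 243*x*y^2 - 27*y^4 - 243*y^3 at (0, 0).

Type E7, Milnor number mu = 7.

The Hessian of f at 0 is [[0, 0], [0, 0]] with rank 0, so corank 2. A Groebner basis of the Jacobian ideal J(f) in C{x,y} is {x^3 + 9*x^2*y + 162*x^2 + 972*x*y + 1458*y^2, -9*x^2 + x*y^2 - 54*x*y - 81*y^2, 3*x^2 + 18*x*y + y^3 + 27*y^2}; counting standard monomials gives mu = 7. Corank 2; j^3 = -9*(x + 3*y)^3 is a perfect cube, so E-series; the 4-jet and mu = 7 give E_7.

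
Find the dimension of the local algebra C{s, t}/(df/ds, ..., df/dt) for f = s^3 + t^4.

6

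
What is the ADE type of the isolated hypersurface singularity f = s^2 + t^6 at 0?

A_{5}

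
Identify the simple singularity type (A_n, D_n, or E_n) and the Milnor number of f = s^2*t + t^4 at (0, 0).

The Hessian of f at 0 has rank 0. Corank 2; j^3 = s^2*t has shape L^2 M (L != M), so D-series; mu = 5 gives D_5.

Type D5, Milnor number mu = 5.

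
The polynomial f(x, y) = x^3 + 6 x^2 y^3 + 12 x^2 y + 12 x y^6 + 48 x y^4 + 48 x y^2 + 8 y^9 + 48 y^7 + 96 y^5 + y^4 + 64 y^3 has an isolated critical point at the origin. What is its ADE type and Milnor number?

The Hessian of f at 0 is [[0, 0], [0, 0]] with rank 0, so corank 2. A Groebner basis of the Jacobian ideal J(f) in C{x,y} is {y^3, x^2 + 8*x*y + 16*y^2}; counting standard monomials gives mu = 6. Corank 2; j^3 = (x + 4*y)^3 is a perfect cube, so E-series; the 4-jet and mu = 6 give E_6.

Type E_6, Milnor number mu = 6.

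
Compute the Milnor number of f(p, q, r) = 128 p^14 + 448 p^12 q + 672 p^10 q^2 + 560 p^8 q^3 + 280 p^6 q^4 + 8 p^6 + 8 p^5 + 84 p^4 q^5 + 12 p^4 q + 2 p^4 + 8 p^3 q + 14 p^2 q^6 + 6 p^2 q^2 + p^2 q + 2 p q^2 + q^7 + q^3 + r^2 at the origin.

8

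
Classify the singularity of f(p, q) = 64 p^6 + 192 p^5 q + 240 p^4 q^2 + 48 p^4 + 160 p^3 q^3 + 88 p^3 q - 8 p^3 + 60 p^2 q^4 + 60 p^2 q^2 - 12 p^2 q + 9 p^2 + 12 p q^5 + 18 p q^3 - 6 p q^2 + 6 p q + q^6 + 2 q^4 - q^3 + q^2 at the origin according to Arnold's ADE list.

The Hessian of f at 0 is [[18, 6], [6, 2]] with rank 1, so corank 1. A Groebner basis of the Jacobian ideal J(f) in C{p,q} is {q^2, p + q/3}; counting standard monomials gives mu = 2. Corank 1: A-series; mu = 2 gives A_2.

A_2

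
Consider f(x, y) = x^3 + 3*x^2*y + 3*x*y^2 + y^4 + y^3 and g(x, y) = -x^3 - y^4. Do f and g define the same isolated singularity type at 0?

The Hessian of f at 0 has rank 0. Corank 2; j^3 = (x + y)^3 is a perfect cube, so E-series; the 4-jet and mu = 6 give E_6. The Hessian of g at 0 has rank 0. Corank 2; j^3 = -x^3 is a perfect cube, so E-series; the 4-jet and mu = 6 give E_6. Both have type E_6, hence right-equivalent.

Yes.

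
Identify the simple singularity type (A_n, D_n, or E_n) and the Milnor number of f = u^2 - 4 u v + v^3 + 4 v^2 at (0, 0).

Type A2, Milnor number mu = 2.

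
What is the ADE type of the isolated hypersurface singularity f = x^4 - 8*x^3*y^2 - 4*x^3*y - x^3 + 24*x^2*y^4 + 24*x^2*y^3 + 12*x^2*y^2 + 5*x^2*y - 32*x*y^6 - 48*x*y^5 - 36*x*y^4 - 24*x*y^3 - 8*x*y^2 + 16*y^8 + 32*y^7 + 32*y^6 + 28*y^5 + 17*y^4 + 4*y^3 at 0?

D5

The Hessian of f at 0 is [[0, 0], [0, 0]] with rank 0, so corank 2. A Groebner basis of the Jacobian ideal J(f) in C{x,y} is {x*y^2 + x*y - 2*y^2, x*y/2 + y^3 - y^2, x^2 - 2*x*y}; counting standard monomials gives mu = 5. Corank 2; j^3 = -(x - 2*y)^2*(x - y) has shape L^2 M (L != M), so D-series; mu = 5 gives D_5.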